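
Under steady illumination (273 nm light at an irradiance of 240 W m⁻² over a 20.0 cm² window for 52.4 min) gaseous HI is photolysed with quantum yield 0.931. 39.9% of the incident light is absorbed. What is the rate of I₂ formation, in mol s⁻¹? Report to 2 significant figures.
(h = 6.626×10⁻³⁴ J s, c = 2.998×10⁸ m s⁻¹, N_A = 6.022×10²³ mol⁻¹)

4.1×10⁻⁷ mol s⁻¹

Photon energy at 273 nm: hc/λ = (6.626×10⁻³⁴)(2.998×10⁸)/(273×10⁻⁹) = 7.276×10⁻¹⁹ J.
Energy delivered: (240 W m⁻²)(20.0×10⁻⁴ m²)(3144 s) = 1509 J.
Photons incident: 1509 / 7.276×10⁻¹⁹ = 2.074×10²¹, i.e. 2.074×10²¹/6.022×10²³ = 0.003444 mol.
Photons absorbed: 0.399 × 0.003444 = 0.001374 mol.
Product formed: 0.931 × 0.001374 = 0.001279 mol.
Rate: 0.001279 / 3144 s = 4.1×10⁻⁷ mol s⁻¹.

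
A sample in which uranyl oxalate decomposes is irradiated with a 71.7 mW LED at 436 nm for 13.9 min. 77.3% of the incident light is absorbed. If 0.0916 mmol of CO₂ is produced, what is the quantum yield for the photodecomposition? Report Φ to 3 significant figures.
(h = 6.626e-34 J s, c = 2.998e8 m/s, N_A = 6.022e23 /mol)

Product: 0.0916 mmol = 9.16e-5 mol.
Photon energy at 436 nm: hc/λ = (6.626e-34)(2.998e8)/(436e-9) = 4.556e-19 J.
Energy delivered: (71.7 mW)(834 s) = 59.80 J.
Photons incident: 59.80 / 4.556e-19 = 1.313e20, i.e. 1.313e20/6.022e23 = 2.180e-4 mol.
Photons absorbed: 0.773 × 2.180e-4 = 1.685e-4 mol.
Φ = 9.16e-5 mol / 1.685e-4 mol photons = 0.544.

Φ = 0.544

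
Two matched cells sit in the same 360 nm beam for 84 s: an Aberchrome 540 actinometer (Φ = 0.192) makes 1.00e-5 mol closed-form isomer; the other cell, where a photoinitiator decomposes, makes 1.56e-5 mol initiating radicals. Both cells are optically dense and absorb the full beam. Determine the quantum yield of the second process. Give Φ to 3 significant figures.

Φ = 0.300

Photons absorbed by the actinometer: 1.00e-5 / 0.192 = 5.208e-5 mol.
Φ(unknown) = 1.56e-5 / 5.208e-5 = 0.300.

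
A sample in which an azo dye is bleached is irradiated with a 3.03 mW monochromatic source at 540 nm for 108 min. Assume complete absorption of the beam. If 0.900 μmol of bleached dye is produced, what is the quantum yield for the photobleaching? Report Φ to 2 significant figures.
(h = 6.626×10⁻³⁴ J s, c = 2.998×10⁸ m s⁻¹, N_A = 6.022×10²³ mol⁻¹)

Product: 0.900 μmol = 9.00×10⁻⁷ mol.
Photon energy at 540 nm: hc/λ = (6.626×10⁻³⁴)(2.998×10⁸)/(540×10⁻⁹) = 3.679×10⁻¹⁹ J.
Energy delivered: (3.03 mW)(6480 s) = 19.63 J.
Photons incident: 19.63 / 3.679×10⁻¹⁹ = 5.336×10¹⁹, i.e. 5.336×10¹⁹/6.022×10²³ = 8.861×10⁻⁵ mol.
Φ = 9.00×10⁻⁷ mol / 8.861×10⁻⁵ mol photons = 0.010.

Φ = 0.010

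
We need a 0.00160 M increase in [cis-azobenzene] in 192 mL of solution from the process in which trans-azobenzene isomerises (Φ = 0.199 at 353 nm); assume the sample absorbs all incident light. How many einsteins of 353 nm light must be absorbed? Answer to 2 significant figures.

Product: (0.00160 M)(0.192 L) = 3.072e-4 mol.
Photons that must be absorbed: 3.072e-4 / 0.199 = 0.001544 mol.

0.0015 einstein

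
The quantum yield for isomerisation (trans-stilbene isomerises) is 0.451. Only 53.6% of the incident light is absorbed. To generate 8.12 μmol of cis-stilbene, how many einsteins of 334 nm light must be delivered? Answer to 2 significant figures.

Product: 8.12 μmol = 8.12×10⁻⁶ mol.
Photons that must be absorbed: 8.12×10⁻⁶ / 0.451 = 1.800×10⁻⁵ mol.
Incident photons needed: 1.800×10⁻⁵ / 0.536 = 3.358×10⁻⁵ mol.

3.4×10⁻⁵ einstein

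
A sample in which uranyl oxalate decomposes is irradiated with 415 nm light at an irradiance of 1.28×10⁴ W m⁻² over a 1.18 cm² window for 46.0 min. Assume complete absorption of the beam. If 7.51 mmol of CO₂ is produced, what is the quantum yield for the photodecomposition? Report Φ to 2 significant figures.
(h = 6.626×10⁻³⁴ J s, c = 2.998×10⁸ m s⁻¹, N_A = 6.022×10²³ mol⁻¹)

Φ = 0.52

Product: 7.51 mmol = 0.00751 mol.
Photon energy at 415 nm: hc/λ = (6.626×10⁻³⁴)(2.998×10⁸)/(415×10⁻⁹) = 4.787×10⁻¹⁹ J.
Energy delivered: (1.28×10⁴ W m⁻²)(1.18×10⁻⁴ m²)(2760 s) = 4169 J.
Photons incident: 4169 / 4.787×10⁻¹⁹ = 8.709×10²¹, i.e. 8.709×10²¹/6.022×10²³ = 0.01446 mol.
Φ = 0.00751 mol / 0.01446 mol photons = 0.52.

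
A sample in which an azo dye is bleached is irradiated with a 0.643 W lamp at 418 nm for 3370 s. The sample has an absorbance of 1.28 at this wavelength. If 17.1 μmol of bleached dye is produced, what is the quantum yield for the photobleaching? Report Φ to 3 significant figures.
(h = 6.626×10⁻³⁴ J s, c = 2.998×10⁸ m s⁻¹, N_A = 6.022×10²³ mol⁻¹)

Φ = 0.00238

Product: 17.1 μmol = 1.71×10⁻⁵ mol.
Photon energy at 418 nm: hc/λ = (6.626×10⁻³⁴)(2.998×10⁸)/(418×10⁻⁹) = 4.752×10⁻¹⁹ J.
Energy delivered: (0.643 W)(3370 s) = 2167 J.
Photons incident: 2167 / 4.752×10⁻¹⁹ = 4.560×10²¹, i.e. 4.560×10²¹/6.022×10²³ = 0.007572 mol.
Fraction absorbed: 1 − 10^(−1.28) = 0.9475.
Photons absorbed: 0.9475 × 0.007572 = 0.007174 mol.
Φ = 1.71×10⁻⁵ mol / 0.007174 mol photons = 0.00238.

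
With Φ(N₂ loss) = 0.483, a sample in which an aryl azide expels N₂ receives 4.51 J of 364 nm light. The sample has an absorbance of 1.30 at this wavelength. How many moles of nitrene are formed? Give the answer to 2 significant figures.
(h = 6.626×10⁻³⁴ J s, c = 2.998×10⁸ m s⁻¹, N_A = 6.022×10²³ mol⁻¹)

Photon energy at 364 nm: hc/λ = (6.626×10⁻³⁴)(2.998×10⁸)/(364×10⁻⁹) = 5.457×10⁻¹⁹ J.
Photons incident: 4.51 / 5.457×10⁻¹⁹ = 8.265×10¹⁸, i.e. 8.265×10¹⁸/6.022×10²³ = 1.372×10⁻⁵ mol.
Fraction absorbed: 1 − 10^(−1.30) = 0.9499.
Photons absorbed: 0.9499 × 1.372×10⁻⁵ = 1.303×10⁻⁵ mol.
Product: Φ × n_abs = 0.483 × 1.303×10⁻⁵ = 6.293×10⁻⁶ mol.

6.3×10⁻⁶ mol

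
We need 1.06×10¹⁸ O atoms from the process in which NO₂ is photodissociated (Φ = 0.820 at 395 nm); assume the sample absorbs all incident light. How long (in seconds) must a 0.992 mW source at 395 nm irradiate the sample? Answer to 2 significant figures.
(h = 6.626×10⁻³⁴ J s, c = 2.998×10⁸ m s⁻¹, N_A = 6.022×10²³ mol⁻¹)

t ≈ 660 s

Product: 1.06×10¹⁸ / 6.022×10²³ = 1.760×10⁻⁶ mol.
Photons that must be absorbed: 1.760×10⁻⁶ / 0.820 = 2.146×10⁻⁶ mol.
Photon energy: hc/λ = 5.029×10⁻¹⁹ J; per mole, 3.028×10⁵ J mol⁻¹.
Energy required: 2.146×10⁻⁶ × 3.028×10⁵ = 0.6498 J.
Time: 0.6498 J / 0.000992 W = 660 s.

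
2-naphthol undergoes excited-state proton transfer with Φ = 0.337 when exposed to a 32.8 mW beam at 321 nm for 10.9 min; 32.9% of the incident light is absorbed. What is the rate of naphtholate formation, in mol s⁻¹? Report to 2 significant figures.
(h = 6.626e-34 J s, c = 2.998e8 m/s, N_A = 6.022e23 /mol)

9.8e-9 mol s⁻¹

Photon energy at 321 nm: hc/λ = (6.626e-34)(2.998e8)/(321e-9) = 6.188e-19 J.
Energy delivered: (32.8 mW)(654 s) = 21.45 J.
Photons incident: 21.45 / 6.188e-19 = 3.466e19, i.e. 3.466e19/6.022e23 = 5.756e-5 mol.
Photons absorbed: 0.329 × 5.756e-5 = 1.894e-5 mol.
Product formed: 0.337 × 1.894e-5 = 6.383e-6 mol.
Rate: 6.383e-6 / 654 s = 9.8e-9 mol s⁻¹.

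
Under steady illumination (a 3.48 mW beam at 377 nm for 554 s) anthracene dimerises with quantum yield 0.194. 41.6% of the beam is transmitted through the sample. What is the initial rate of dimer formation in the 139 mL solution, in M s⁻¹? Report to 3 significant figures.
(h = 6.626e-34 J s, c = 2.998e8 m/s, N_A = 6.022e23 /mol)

Photon energy at 377 nm: hc/λ = (6.626e-34)(2.998e8)/(377e-9) = 5.269e-19 J.
Energy delivered: (3.48 mW)(554 s) = 1.928 J.
Photons incident: 1.928 / 5.269e-19 = 3.659e18, i.e. 3.659e18/6.022e23 = 6.076e-6 mol.
Fraction absorbed: 1 − 41.6/100 = 0.5840.
Photons absorbed: 0.5840 × 6.076e-6 = 3.548e-6 mol.
Product formed: 0.194 × 3.548e-6 = 6.883e-7 mol.
Rate: 6.883e-7 mol / (554 s × 0.139 L) = 8.94e-9 M s⁻¹.

8.94e-9 M s⁻¹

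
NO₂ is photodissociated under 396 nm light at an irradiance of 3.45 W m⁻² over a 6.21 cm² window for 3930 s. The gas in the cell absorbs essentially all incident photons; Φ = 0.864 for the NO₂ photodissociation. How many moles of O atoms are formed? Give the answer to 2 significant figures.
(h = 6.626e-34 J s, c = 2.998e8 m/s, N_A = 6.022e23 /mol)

2.4e-5 mol

Photon energy at 396 nm: hc/λ = (6.626e-34)(2.998e8)/(396e-9) = 5.016e-19 J.
Energy delivered: (3.45 W m⁻²)(6.21e-4 m²)(3930 s) = 8.420 J.
Photons incident: 8.420 / 5.016e-19 = 1.679e19, i.e. 1.679e19/6.022e23 = 2.788e-5 mol.
Product: Φ × n_abs = 0.864 × 2.788e-5 = 2.409e-5 mol.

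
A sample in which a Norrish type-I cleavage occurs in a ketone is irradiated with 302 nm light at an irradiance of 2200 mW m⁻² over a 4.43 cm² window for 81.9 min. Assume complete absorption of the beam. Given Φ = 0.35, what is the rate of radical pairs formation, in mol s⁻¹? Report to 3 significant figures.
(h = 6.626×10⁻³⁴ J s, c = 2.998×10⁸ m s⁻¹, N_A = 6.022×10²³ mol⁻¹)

8.61×10⁻¹⁰ mol s⁻¹

Photon energy at 302 nm: hc/λ = (6.626×10⁻³⁴)(2.998×10⁸)/(302×10⁻⁹) = 6.578×10⁻¹⁹ J.
Energy delivered: (2200 mW m⁻²)(4.43×10⁻⁴ m²)(4914 s) = 4.789 J.
Photons incident: 4.789 / 6.578×10⁻¹⁹ = 7.280×10¹⁸, i.e. 7.280×10¹⁸/6.022×10²³ = 1.209×10⁻⁵ mol.
Product formed: 0.35 × 1.209×10⁻⁵ = 4.231×10⁻⁶ mol.
Rate: 4.231×10⁻⁶ / 4914 s = 8.61×10⁻¹⁰ mol s⁻¹.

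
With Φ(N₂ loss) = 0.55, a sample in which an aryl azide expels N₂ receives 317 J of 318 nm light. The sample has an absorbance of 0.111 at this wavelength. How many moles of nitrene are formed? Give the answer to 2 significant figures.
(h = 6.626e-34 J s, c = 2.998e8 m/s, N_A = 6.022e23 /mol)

Photon energy at 318 nm: hc/λ = (6.626e-34)(2.998e8)/(318e-9) = 6.247e-19 J.
Photons incident: 317 / 6.247e-19 = 5.074e20, i.e. 5.074e20/6.022e23 = 8.426e-4 mol.
Fraction absorbed: 1 − 10^(−0.111) = 0.2255.
Photons absorbed: 0.2255 × 8.426e-4 = 1.900e-4 mol.
Product: Φ × n_abs = 0.55 × 1.900e-4 = 1.045e-4 mol.

1.0e-4 mol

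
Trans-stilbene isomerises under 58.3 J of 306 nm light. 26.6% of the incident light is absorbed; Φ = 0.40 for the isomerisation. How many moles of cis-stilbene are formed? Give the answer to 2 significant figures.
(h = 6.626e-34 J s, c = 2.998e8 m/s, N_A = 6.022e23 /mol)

Photon energy at 306 nm: hc/λ = (6.626e-34)(2.998e8)/(306e-9) = 6.492e-19 J.
Photons incident: 58.3 / 6.492e-19 = 8.980e19, i.e. 8.980e19/6.022e23 = 1.491e-4 mol.
Photons absorbed: 0.266 × 1.491e-4 = 3.966e-5 mol.
Product: Φ × n_abs = 0.40 × 3.966e-5 = 1.586e-5 mol.

1.6e-5 mol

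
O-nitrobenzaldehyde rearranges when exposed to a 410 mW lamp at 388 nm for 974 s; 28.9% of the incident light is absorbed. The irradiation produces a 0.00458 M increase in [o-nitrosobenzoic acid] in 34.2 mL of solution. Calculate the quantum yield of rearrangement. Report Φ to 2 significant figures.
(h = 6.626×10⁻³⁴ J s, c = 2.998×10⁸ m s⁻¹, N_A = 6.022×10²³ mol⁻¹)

Product: (0.00458 M)(0.0342 L) = 1.566×10⁻⁴ mol.
Photon energy at 388 nm: hc/λ = (6.626×10⁻³⁴)(2.998×10⁸)/(388×10⁻⁹) = 5.120×10⁻¹⁹ J.
Energy delivered: (410 mW)(974 s) = 399.3 J.
Photons incident: 399.3 / 5.120×10⁻¹⁹ = 7.799×10²⁰, i.e. 7.799×10²⁰/6.022×10²³ = 0.001295 mol.
Photons absorbed: 0.289 × 0.001295 = 3.743×10⁻⁴ mol.
Φ = 1.566×10⁻⁴ mol / 3.743×10⁻⁴ mol photons = 0.42.

Φ = 0.42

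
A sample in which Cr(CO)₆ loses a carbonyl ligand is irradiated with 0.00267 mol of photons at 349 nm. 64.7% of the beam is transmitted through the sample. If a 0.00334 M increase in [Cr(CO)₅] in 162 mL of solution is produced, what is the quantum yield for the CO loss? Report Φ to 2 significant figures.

Product: (0.00334 M)(0.162 L) = 5.411×10⁻⁴ mol.
Fraction absorbed: 1 − 64.7/100 = 0.3530.
Photons absorbed: 0.3530 × 0.00267 = 9.425×10⁻⁴ mol.
Φ = 5.411×10⁻⁴ mol / 9.425×10⁻⁴ mol photons = 0.57.

Φ = 0.57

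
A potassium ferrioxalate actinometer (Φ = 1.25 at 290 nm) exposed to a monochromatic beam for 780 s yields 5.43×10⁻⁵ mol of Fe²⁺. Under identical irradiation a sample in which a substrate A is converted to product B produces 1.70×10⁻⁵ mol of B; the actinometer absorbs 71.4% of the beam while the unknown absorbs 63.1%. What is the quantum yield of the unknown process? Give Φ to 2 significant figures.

Photons absorbed by the actinometer: 5.43×10⁻⁵ / 1.25 = 4.344×10⁻⁵ mol.
Incident flux: 4.344×10⁻⁵ / 0.714 = 6.084×10⁻⁵ einstein.
Absorbed by unknown: 0.631 × 6.084×10⁻⁵ = 3.839×10⁻⁵ mol.
Φ(unknown) = 1.70×10⁻⁵ / 3.839×10⁻⁵ = 0.44.

Φ = 0.44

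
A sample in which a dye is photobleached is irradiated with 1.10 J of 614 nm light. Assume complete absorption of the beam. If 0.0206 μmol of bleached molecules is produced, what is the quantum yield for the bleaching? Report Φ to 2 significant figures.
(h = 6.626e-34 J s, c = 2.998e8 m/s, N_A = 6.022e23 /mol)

Φ = 0.0036

Product: 0.0206 μmol = 2.06e-8 mol.
Photon energy at 614 nm: hc/λ = (6.626e-34)(2.998e8)/(614e-9) = 3.235e-19 J.
Photons incident: 1.10 / 3.235e-19 = 3.400e18, i.e. 3.400e18/6.022e23 = 5.646e-6 mol.
Φ = 2.06e-8 mol / 5.646e-6 mol photons = 0.0036.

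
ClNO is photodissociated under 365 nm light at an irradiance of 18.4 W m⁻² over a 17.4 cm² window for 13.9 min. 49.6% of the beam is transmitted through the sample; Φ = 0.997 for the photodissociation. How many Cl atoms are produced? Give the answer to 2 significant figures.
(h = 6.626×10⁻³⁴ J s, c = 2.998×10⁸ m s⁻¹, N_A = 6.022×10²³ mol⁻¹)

Photon energy at 365 nm: hc/λ = (6.626×10⁻³⁴)(2.998×10⁸)/(365×10⁻⁹) = 5.442×10⁻¹⁹ J.
Energy delivered: (18.4 W m⁻²)(17.4×10⁻⁴ m²)(834 s) = 26.70 J.
Photons incident: 26.70 / 5.442×10⁻¹⁹ = 4.906×10¹⁹, i.e. 4.906×10¹⁹/6.022×10²³ = 8.147×10⁻⁵ mol.
Fraction absorbed: 1 − 49.6/100 = 0.5040.
Photons absorbed: 0.5040 × 8.147×10⁻⁵ = 4.106×10⁻⁵ mol.
Product: Φ × n_abs = 0.997 × 4.106×10⁻⁵ = 4.094×10⁻⁵ mol.
As a count: 4.094×10⁻⁵ × 6.022×10²³ = 2.5×10¹⁹.

2.5×10¹⁹ atoms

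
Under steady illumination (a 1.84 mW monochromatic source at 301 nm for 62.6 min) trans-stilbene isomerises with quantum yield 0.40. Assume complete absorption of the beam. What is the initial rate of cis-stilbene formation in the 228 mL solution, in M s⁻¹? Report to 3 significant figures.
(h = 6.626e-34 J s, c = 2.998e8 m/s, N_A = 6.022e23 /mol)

8.12e-9 M s⁻¹

Photon energy at 301 nm: hc/λ = (6.626e-34)(2.998e8)/(301e-9) = 6.600e-19 J.
Energy delivered: (1.84 mW)(3756 s) = 6.911 J.
Photons incident: 6.911 / 6.600e-19 = 1.047e19, i.e. 1.047e19/6.022e23 = 1.739e-5 mol.
Product formed: 0.40 × 1.739e-5 = 6.956e-6 mol.
Rate: 6.956e-6 mol / (3756 s × 0.228 L) = 8.12e-9 M s⁻¹.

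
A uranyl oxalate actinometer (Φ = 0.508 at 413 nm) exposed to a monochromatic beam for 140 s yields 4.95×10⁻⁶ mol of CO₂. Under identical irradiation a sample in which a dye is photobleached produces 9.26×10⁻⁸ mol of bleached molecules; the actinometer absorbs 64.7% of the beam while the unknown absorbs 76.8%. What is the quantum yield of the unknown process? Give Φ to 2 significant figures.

Φ = 0.0080

Photons absorbed by the actinometer: 4.95×10⁻⁶ / 0.508 = 9.744×10⁻⁶ mol.
Incident flux: 9.744×10⁻⁶ / 0.647 = 1.506×10⁻⁵ einstein.
Absorbed by unknown: 0.768 × 1.506×10⁻⁵ = 1.157×10⁻⁵ mol.
Φ(unknown) = 9.26×10⁻⁸ / 1.157×10⁻⁵ = 0.0080.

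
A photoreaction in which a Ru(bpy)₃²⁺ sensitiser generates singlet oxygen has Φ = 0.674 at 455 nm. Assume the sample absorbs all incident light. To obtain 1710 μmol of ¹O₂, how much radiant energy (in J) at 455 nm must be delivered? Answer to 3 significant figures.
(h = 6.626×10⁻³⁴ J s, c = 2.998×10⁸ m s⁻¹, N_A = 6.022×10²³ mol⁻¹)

667 J

Product: 1710 μmol = 0.00171 mol.
Photons that must be absorbed: 0.00171 / 0.674 = 0.002537 mol.
Photon energy: hc/λ = 4.366×10⁻¹⁹ J; per mole, 2.629×10⁵ J mol⁻¹.
Energy required: 0.002537 × 2.629×10⁵ = 667 J.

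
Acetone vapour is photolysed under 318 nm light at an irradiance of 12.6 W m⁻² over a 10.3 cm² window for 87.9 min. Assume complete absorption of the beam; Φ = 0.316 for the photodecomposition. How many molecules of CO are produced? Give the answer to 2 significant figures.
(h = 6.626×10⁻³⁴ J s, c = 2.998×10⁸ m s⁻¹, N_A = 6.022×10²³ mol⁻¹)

3.5×10¹⁹ molecules

Photon energy at 318 nm: hc/λ = (6.626×10⁻³⁴)(2.998×10⁸)/(318×10⁻⁹) = 6.247×10⁻¹⁹ J.
Energy delivered: (12.6 W m⁻²)(10.3×10⁻⁴ m²)(5274 s) = 68.45 J.
Photons incident: 68.45 / 6.247×10⁻¹⁹ = 1.096×10²⁰, i.e. 1.096×10²⁰/6.022×10²³ = 1.820×10⁻⁴ mol.
Product: Φ × n_abs = 0.316 × 1.820×10⁻⁴ = 5.751×10⁻⁵ mol.
As a count: 5.751×10⁻⁵ × 6.022×10²³ = 3.5×10¹⁹.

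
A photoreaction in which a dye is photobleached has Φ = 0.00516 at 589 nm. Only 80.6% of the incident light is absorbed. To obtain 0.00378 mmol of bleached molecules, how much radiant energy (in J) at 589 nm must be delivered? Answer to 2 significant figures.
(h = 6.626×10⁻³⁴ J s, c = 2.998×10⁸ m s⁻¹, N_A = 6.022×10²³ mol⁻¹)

Product: 0.00378 mmol = 3.78×10⁻⁶ mol.
Photons that must be absorbed: 3.78×10⁻⁶ / 0.00516 = 7.326×10⁻⁴ mol.
Incident photons needed: 7.326×10⁻⁴ / 0.806 = 9.089×10⁻⁴ mol.
Photon energy: hc/λ = 3.373×10⁻¹⁹ J; per mole, 2.031×10⁵ J mol⁻¹.
Energy required: 9.089×10⁻⁴ × 2.031×10⁵ = 180 J.

180 J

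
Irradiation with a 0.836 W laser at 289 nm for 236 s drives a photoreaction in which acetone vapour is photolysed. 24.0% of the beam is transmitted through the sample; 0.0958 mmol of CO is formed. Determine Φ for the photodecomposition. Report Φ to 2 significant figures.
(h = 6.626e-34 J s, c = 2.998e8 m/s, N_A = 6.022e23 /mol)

Product: 0.0958 mmol = 9.58e-5 mol.
Photon energy at 289 nm: hc/λ = (6.626e-34)(2.998e8)/(289e-9) = 6.874e-19 J.
Energy delivered: (0.836 W)(236 s) = 197.3 J.
Photons incident: 197.3 / 6.874e-19 = 2.870e20, i.e. 2.870e20/6.022e23 = 4.766e-4 mol.
Fraction absorbed: 1 − 24.0/100 = 0.7600.
Photons absorbed: 0.7600 × 4.766e-4 = 3.622e-4 mol.
Φ = 9.58e-5 mol / 3.622e-4 mol photons = 0.26.

Φ = 0.26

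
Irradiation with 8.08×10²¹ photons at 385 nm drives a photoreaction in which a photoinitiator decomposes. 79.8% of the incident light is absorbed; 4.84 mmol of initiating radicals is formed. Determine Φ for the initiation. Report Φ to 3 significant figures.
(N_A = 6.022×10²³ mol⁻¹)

Φ = 0.452

Product: 4.84 mmol = 0.00484 mol.
Moles of photons: 8.08×10²¹ / 6.022×10²³ = 0.01342 mol.
Photons absorbed: 0.798 × 0.01342 = 0.01071 mol.
Φ = 0.00484 mol / 0.01071 mol photons = 0.452.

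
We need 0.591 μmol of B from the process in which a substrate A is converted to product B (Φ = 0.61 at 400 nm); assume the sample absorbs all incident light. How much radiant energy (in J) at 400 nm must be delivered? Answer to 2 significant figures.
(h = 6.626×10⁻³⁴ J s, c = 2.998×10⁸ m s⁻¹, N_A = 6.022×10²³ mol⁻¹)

Product: 0.591 μmol = 5.91×10⁻⁷ mol.
Photons that must be absorbed: 5.91×10⁻⁷ / 0.61 = 9.689×10⁻⁷ mol.
Photon energy: hc/λ = 4.966×10⁻¹⁹ J; per mole, 2.991×10⁵ J mol⁻¹.
Energy required: 9.689×10⁻⁷ × 2.991×10⁵ = 0.29 J.

0.29 J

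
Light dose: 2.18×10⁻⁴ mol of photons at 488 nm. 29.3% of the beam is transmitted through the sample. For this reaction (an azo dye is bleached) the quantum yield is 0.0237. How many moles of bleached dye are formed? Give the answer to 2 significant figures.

3.7×10⁻⁶ mol

Fraction absorbed: 1 − 29.3/100 = 0.7070.
Photons absorbed: 0.7070 × 2.18×10⁻⁴ = 1.541×10⁻⁴ mol.
Product: Φ × n_abs = 0.0237 × 1.541×10⁻⁴ = 3.652×10⁻⁶ mol.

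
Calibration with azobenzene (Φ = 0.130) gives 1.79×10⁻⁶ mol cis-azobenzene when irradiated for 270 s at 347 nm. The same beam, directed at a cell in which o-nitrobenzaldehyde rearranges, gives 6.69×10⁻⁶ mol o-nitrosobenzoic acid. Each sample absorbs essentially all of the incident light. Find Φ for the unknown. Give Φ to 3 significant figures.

Photons absorbed by the actinometer: 1.79×10⁻⁶ / 0.130 = 1.377×10⁻⁵ mol.
Φ(unknown) = 6.69×10⁻⁶ / 1.377×10⁻⁵ = 0.486.

Φ = 0.486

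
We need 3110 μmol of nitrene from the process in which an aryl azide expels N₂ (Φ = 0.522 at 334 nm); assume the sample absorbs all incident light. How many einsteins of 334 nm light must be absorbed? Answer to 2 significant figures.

0.0060 einstein

Product: 3110 μmol = 0.00311 mol.
Photons that must be absorbed: 0.00311 / 0.522 = 0.005958 mol.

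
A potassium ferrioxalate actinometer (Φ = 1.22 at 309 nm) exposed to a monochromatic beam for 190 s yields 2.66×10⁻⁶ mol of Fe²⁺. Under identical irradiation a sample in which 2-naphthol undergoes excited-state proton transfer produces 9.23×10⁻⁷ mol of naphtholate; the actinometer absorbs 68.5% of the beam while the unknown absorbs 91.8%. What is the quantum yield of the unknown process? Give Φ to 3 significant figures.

Φ = 0.316

Photons absorbed by the actinometer: 2.66×10⁻⁶ / 1.22 = 2.180×10⁻⁶ mol.
Incident flux: 2.180×10⁻⁶ / 0.685 = 3.182×10⁻⁶ einstein.
Absorbed by unknown: 0.918 × 3.182×10⁻⁶ = 2.921×10⁻⁶ mol.
Φ(unknown) = 9.23×10⁻⁷ / 2.921×10⁻⁶ = 0.316.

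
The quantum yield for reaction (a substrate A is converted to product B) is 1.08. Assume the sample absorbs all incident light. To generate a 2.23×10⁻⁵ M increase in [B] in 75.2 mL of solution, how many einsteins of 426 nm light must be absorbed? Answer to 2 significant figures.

Product: (2.23×10⁻⁵ M)(0.0752 L) = 1.677×10⁻⁶ mol.
Photons that must be absorbed: 1.677×10⁻⁶ / 1.08 = 1.553×10⁻⁶ mol.

1.6×10⁻⁶ einstein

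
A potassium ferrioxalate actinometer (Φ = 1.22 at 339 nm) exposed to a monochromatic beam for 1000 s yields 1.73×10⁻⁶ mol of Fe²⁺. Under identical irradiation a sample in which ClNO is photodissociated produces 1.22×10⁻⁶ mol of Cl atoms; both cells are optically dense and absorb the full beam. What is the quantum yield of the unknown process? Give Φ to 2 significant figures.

Φ = 0.86

Photons absorbed by the actinometer: 1.73×10⁻⁶ / 1.22 = 1.418×10⁻⁶ mol.
Φ(unknown) = 1.22×10⁻⁶ / 1.418×10⁻⁶ = 0.86.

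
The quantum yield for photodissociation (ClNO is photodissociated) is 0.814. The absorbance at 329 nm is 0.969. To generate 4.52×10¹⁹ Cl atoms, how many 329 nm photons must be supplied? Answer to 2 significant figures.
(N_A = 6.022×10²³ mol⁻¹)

Product: 4.52×10¹⁹ / 6.022×10²³ = 7.506×10⁻⁵ mol.
Photons that must be absorbed: 7.506×10⁻⁵ / 0.814 = 9.221×10⁻⁵ mol.
Fraction absorbed: 1 − 10^(−0.969) = 0.8926.
Incident photons needed: 9.221×10⁻⁵ / 0.8926 = 1.033×10⁻⁴ mol.
Photon count: 1.033×10⁻⁴ × 6.022×10²³ = 6.2×10¹⁹.

6.2×10¹⁹ photons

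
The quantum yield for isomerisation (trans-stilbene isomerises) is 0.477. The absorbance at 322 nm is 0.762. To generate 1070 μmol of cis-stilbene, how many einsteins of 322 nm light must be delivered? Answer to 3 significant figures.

Product: 1070 μmol = 0.00107 mol.
Photons that must be absorbed: 0.00107 / 0.477 = 0.002243 mol.
Fraction absorbed: 1 − 10^(−0.762) = 0.8270.
Incident photons needed: 0.002243 / 0.8270 = 0.002712 mol.

0.00271 einstein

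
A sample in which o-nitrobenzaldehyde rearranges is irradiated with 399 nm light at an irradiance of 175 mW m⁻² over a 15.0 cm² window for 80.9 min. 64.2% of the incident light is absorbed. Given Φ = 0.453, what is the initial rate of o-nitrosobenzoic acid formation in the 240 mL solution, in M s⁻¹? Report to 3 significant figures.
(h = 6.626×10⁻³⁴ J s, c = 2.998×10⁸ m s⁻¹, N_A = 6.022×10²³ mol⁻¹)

Photon energy at 399 nm: hc/λ = (6.626×10⁻³⁴)(2.998×10⁸)/(399×10⁻⁹) = 4.979×10⁻¹⁹ J.
Energy delivered: (175 mW m⁻²)(15.0×10⁻⁴ m²)(4854 s) = 1.274 J.
Photons incident: 1.274 / 4.979×10⁻¹⁹ = 2.559×10¹⁸, i.e. 2.559×10¹⁸/6.022×10²³ = 4.249×10⁻⁶ mol.
Photons absorbed: 0.642 × 4.249×10⁻⁶ = 2.728×10⁻⁶ mol.
Product formed: 0.453 × 2.728×10⁻⁶ = 1.236×10⁻⁶ mol.
Rate: 1.236×10⁻⁶ mol / (4854 s × 0.24 L) = 1.06×10⁻⁹ M s⁻¹.

1.06×10⁻⁹ M s⁻¹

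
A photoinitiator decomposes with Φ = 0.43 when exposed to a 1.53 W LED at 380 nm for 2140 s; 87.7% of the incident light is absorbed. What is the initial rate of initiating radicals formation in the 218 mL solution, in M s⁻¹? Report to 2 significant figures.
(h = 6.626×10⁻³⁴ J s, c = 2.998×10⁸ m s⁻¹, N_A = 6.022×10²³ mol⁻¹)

Photon energy at 380 nm: hc/λ = (6.626×10⁻³⁴)(2.998×10⁸)/(380×10⁻⁹) = 5.228×10⁻¹⁹ J.
Energy delivered: (1.53 W)(2140 s) = 3274 J.
Photons incident: 3274 / 5.228×10⁻¹⁹ = 6.262×10²¹, i.e. 6.262×10²¹/6.022×10²³ = 0.01040 mol.
Photons absorbed: 0.877 × 0.01040 = 0.009121 mol.
Product formed: 0.43 × 0.009121 = 0.003922 mol.
Rate: 0.003922 mol / (2140 s × 0.218 L) = 8.4×10⁻⁶ M s⁻¹.

8.4×10⁻⁶ M s⁻¹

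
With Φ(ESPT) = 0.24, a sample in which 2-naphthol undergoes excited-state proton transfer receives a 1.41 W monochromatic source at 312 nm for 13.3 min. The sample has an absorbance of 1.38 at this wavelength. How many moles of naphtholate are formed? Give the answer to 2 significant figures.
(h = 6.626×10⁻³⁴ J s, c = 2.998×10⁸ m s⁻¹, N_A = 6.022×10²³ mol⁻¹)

6.7×10⁻⁴ mol

Photon energy at 312 nm: hc/λ = (6.626×10⁻³⁴)(2.998×10⁸)/(312×10⁻⁹) = 6.367×10⁻¹⁹ J.
Energy delivered: (1.41 W)(798 s) = 1125 J.
Photons incident: 1125 / 6.367×10⁻¹⁹ = 1.767×10²¹, i.e. 1.767×10²¹/6.022×10²³ = 0.002934 mol.
Fraction absorbed: 1 − 10^(−1.38) = 0.9583.
Photons absorbed: 0.9583 × 0.002934 = 0.002812 mol.
Product: Φ × n_abs = 0.24 × 0.002812 = 6.749×10⁻⁴ mol.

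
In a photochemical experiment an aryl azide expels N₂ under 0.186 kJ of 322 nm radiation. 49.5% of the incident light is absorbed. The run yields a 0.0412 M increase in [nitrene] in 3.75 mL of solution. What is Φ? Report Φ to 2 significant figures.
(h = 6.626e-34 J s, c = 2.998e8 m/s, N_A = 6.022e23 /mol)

Product: (0.0412 M)(0.00375 L) = 1.545e-4 mol.
Photon energy at 322 nm: hc/λ = (6.626e-34)(2.998e8)/(322e-9) = 6.169e-19 J.
Incident energy: 0.186 kJ = 186 J.
Photons incident: 186 / 6.169e-19 = 3.015e20, i.e. 3.015e20/6.022e23 = 5.007e-4 mol.
Photons absorbed: 0.495 × 5.007e-4 = 2.478e-4 mol.
Φ = 1.545e-4 mol / 2.478e-4 mol photons = 0.62.

Φ = 0.62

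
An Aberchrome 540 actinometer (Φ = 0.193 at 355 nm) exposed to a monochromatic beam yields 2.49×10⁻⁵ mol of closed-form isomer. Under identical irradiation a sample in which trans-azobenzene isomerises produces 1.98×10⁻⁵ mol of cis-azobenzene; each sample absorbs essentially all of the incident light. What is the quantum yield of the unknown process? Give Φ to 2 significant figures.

Photons absorbed by the actinometer: 2.49×10⁻⁵ / 0.193 = 1.290×10⁻⁴ mol.
Φ(unknown) = 1.98×10⁻⁵ / 1.290×10⁻⁴ = 0.15.

Φ = 0.15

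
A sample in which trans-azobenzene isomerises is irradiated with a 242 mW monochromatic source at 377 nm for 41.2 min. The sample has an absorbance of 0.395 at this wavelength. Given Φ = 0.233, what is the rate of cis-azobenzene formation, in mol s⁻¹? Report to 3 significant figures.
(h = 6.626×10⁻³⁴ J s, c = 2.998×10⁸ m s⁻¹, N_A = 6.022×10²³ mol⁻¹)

1.06×10⁻⁷ mol s⁻¹

Photon energy at 377 nm: hc/λ = (6.626×10⁻³⁴)(2.998×10⁸)/(377×10⁻⁹) = 5.269×10⁻¹⁹ J.
Energy delivered: (242 mW)(2472 s) = 598.2 J.
Photons incident: 598.2 / 5.269×10⁻¹⁹ = 1.135×10²¹, i.e. 1.135×10²¹/6.022×10²³ = 0.001885 mol.
Fraction absorbed: 1 − 10^(−0.395) = 0.5973.
Photons absorbed: 0.5973 × 0.001885 = 0.001126 mol.
Product formed: 0.233 × 0.001126 = 2.624×10⁻⁴ mol.
Rate: 2.624×10⁻⁴ / 2472 s = 1.06×10⁻⁷ mol s⁻¹.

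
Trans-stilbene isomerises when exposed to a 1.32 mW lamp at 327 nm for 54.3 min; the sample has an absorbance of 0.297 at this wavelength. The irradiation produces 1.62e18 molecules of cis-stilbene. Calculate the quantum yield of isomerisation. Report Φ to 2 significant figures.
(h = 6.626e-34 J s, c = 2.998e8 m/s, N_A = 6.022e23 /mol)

Product: 1.62e18 / 6.022e23 = 2.690e-6 mol.
Photon energy at 327 nm: hc/λ = (6.626e-34)(2.998e8)/(327e-9) = 6.075e-19 J.
Energy delivered: (1.32 mW)(3258 s) = 4.301 J.
Photons incident: 4.301 / 6.075e-19 = 7.080e18, i.e. 7.080e18/6.022e23 = 1.176e-5 mol.
Fraction absorbed: 1 − 10^(−0.297) = 0.4953.
Photons absorbed: 0.4953 × 1.176e-5 = 5.825e-6 mol.
Φ = 2.690e-6 mol / 5.825e-6 mol photons = 0.46.

Φ = 0.46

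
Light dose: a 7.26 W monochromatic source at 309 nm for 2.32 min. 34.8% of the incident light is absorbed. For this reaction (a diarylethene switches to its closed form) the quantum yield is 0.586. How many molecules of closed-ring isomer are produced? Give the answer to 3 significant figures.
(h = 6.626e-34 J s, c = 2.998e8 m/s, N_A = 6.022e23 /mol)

3.21e20 molecules

Photon energy at 309 nm: hc/λ = (6.626e-34)(2.998e8)/(309e-9) = 6.429e-19 J.
Energy delivered: (7.26 W)(139.2 s) = 1011 J.
Photons incident: 1011 / 6.429e-19 = 1.573e21, i.e. 1.573e21/6.022e23 = 0.002612 mol.
Photons absorbed: 0.348 × 0.002612 = 9.090e-4 mol.
Product: Φ × n_abs = 0.586 × 9.090e-4 = 5.327e-4 mol.
As a count: 5.327e-4 × 6.022e23 = 3.21e20.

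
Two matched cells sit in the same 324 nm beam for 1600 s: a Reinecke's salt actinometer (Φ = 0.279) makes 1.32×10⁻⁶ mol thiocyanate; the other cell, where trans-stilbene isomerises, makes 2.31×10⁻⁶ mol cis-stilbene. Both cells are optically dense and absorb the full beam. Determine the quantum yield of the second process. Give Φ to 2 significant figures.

Φ = 0.49

Photons absorbed by the actinometer: 1.32×10⁻⁶ / 0.279 = 4.731×10⁻⁶ mol.
Φ(unknown) = 2.31×10⁻⁶ / 4.731×10⁻⁶ = 0.49.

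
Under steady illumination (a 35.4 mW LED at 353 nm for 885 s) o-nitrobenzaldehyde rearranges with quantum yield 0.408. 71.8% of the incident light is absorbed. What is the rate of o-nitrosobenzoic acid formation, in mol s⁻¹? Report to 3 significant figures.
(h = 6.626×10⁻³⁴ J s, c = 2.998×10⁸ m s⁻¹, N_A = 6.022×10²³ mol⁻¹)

3.06×10⁻⁸ mol s⁻¹

Photon energy at 353 nm: hc/λ = (6.626×10⁻³⁴)(2.998×10⁸)/(353×10⁻⁹) = 5.627×10⁻¹⁹ J.
Energy delivered: (35.4 mW)(885 s) = 31.33 J.
Photons incident: 31.33 / 5.627×10⁻¹⁹ = 5.568×10¹⁹, i.e. 5.568×10¹⁹/6.022×10²³ = 9.246×10⁻⁵ mol.
Photons absorbed: 0.718 × 9.246×10⁻⁵ = 6.639×10⁻⁵ mol.
Product formed: 0.408 × 6.639×10⁻⁵ = 2.709×10⁻⁵ mol.
Rate: 2.709×10⁻⁵ / 885 s = 3.06×10⁻⁸ mol s⁻¹.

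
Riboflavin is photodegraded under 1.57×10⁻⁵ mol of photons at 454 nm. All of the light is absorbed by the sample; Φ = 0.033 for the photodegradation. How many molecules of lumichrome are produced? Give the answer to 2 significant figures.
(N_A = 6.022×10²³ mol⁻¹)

Product: Φ × n_abs = 0.033 × 1.57×10⁻⁵ = 5.181×10⁻⁷ mol.
As a count: 5.181×10⁻⁷ × 6.022×10²³ = 3.1×10¹⁷.

3.1×10¹⁷ molecules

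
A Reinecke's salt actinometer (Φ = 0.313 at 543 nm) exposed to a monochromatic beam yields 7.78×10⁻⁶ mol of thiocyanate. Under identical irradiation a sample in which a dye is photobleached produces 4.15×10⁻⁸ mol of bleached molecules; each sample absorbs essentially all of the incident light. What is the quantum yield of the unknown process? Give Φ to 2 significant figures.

Φ = 0.0017

Photons absorbed by the actinometer: 7.78×10⁻⁶ / 0.313 = 2.486×10⁻⁵ mol.
Φ(unknown) = 4.15×10⁻⁸ / 2.486×10⁻⁵ = 0.0017.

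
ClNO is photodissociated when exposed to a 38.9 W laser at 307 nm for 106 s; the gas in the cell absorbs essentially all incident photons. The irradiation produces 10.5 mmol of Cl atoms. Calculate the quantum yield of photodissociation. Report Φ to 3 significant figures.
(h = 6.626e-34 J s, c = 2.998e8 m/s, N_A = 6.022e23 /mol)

Product: 10.5 mmol = 0.0105 mol.
Photon energy at 307 nm: hc/λ = (6.626e-34)(2.998e8)/(307e-9) = 6.471e-19 J.
Energy delivered: (38.9 W)(106 s) = 4123 J.
Photons incident: 4123 / 6.471e-19 = 6.372e21, i.e. 6.372e21/6.022e23 = 0.01058 mol.
Φ = 0.0105 mol / 0.01058 mol photons = 0.992.

Φ = 0.992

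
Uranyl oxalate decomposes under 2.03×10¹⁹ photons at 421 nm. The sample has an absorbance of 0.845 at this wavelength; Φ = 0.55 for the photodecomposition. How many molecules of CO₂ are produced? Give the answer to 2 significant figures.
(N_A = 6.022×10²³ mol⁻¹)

9.6×10¹⁸ molecules

Moles of photons: 2.03×10¹⁹ / 6.022×10²³ = 3.371×10⁻⁵ mol.
Fraction absorbed: 1 − 10^(−0.845) = 0.8571.
Photons absorbed: 0.8571 × 3.371×10⁻⁵ = 2.889×10⁻⁵ mol.
Product: Φ × n_abs = 0.55 × 2.889×10⁻⁵ = 1.589×10⁻⁵ mol.
As a count: 1.589×10⁻⁵ × 6.022×10²³ = 9.6×10¹⁸.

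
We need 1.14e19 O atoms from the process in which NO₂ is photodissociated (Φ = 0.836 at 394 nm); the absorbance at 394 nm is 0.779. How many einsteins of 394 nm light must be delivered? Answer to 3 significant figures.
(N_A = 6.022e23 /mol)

Product: 1.14e19 / 6.022e23 = 1.893e-5 mol.
Photons that must be absorbed: 1.893e-5 / 0.836 = 2.264e-5 mol.
Fraction absorbed: 1 − 10^(−0.779) = 0.8337.
Incident photons needed: 2.264e-5 / 0.8337 = 2.716e-5 mol.

2.72e-5 einstein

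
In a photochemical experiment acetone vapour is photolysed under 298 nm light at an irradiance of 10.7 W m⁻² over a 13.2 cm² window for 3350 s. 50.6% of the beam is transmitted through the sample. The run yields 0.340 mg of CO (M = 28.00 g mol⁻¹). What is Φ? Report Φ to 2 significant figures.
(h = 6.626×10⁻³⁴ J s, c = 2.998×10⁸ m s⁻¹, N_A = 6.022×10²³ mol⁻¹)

Φ = 0.21

Product: 0.340 mg / 28.00 g mol⁻¹ = 1.214×10⁻⁵ mol.
Photon energy at 298 nm: hc/λ = (6.626×10⁻³⁴)(2.998×10⁸)/(298×10⁻⁹) = 6.666×10⁻¹⁹ J.
Energy delivered: (10.7 W m⁻²)(13.2×10⁻⁴ m²)(3350 s) = 47.32 J.
Photons incident: 47.32 / 6.666×10⁻¹⁹ = 7.099×10¹⁹, i.e. 7.099×10¹⁹/6.022×10²³ = 1.179×10⁻⁴ mol.
Fraction absorbed: 1 − 50.6/100 = 0.4940.
Photons absorbed: 0.4940 × 1.179×10⁻⁴ = 5.824×10⁻⁵ mol.
Φ = 1.214×10⁻⁵ mol / 5.824×10⁻⁵ mol photons = 0.21.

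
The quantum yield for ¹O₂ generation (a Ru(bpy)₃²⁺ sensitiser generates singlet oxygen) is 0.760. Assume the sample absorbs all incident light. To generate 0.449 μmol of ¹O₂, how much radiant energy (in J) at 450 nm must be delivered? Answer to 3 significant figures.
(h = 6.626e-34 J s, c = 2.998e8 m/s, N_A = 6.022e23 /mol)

0.157 J

Product: 0.449 μmol = 4.49e-7 mol.
Photons that must be absorbed: 4.49e-7 / 0.760 = 5.908e-7 mol.
Photon energy: hc/λ = 4.414e-19 J; per mole, 2.658e5 J mol⁻¹.
Energy required: 5.908e-7 × 2.658e5 = 0.157 J.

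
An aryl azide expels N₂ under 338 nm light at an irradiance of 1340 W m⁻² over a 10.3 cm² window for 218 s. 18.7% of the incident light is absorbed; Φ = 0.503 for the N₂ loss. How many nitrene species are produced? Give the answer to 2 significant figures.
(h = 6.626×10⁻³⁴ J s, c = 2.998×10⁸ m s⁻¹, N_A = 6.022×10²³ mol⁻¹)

Photon energy at 338 nm: hc/λ = (6.626×10⁻³⁴)(2.998×10⁸)/(338×10⁻⁹) = 5.877×10⁻¹⁹ J.
Energy delivered: (1340 W m⁻²)(10.3×10⁻⁴ m²)(218 s) = 300.9 J.
Photons incident: 300.9 / 5.877×10⁻¹⁹ = 5.120×10²⁰, i.e. 5.120×10²⁰/6.022×10²³ = 8.502×10⁻⁴ mol.
Photons absorbed: 0.187 × 8.502×10⁻⁴ = 1.590×10⁻⁴ mol.
Product: Φ × n_abs = 0.503 × 1.590×10⁻⁴ = 7.998×10⁻⁵ mol.
As a count: 7.998×10⁻⁵ × 6.022×10²³ = 4.8×10¹⁹.

4.8×10¹⁹ species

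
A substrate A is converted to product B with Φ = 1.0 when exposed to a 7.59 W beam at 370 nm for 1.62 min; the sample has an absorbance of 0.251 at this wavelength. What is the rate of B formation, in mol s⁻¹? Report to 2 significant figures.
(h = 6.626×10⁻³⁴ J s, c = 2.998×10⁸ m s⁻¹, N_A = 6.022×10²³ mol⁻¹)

Photon energy at 370 nm: hc/λ = (6.626×10⁻³⁴)(2.998×10⁸)/(370×10⁻⁹) = 5.369×10⁻¹⁹ J.
Energy delivered: (7.59 W)(97.2 s) = 737.7 J.
Photons incident: 737.7 / 5.369×10⁻¹⁹ = 1.374×10²¹, i.e. 1.374×10²¹/6.022×10²³ = 0.002282 mol.
Fraction absorbed: 1 − 10^(−0.251) = 0.4390.
Photons absorbed: 0.4390 × 0.002282 = 0.001002 mol.
Product formed: 1.0 × 0.001002 = 0.001002 mol.
Rate: 0.001002 / 97.2 s = 1.0×10⁻⁵ mol s⁻¹.

1.0×10⁻⁵ mol s⁻¹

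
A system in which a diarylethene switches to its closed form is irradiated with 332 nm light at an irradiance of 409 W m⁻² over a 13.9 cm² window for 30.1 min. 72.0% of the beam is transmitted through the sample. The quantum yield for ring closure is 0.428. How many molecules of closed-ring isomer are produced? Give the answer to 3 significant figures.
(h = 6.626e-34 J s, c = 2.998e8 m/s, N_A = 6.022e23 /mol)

Photon energy at 332 nm: hc/λ = (6.626e-34)(2.998e8)/(332e-9) = 5.983e-19 J.
Energy delivered: (409 W m⁻²)(13.9e-4 m²)(1806 s) = 1027 J.
Photons incident: 1027 / 5.983e-19 = 1.717e21, i.e. 1.717e21/6.022e23 = 0.002851 mol.
Fraction absorbed: 1 − 72.0/100 = 0.2800.
Photons absorbed: 0.2800 × 0.002851 = 7.983e-4 mol.
Product: Φ × n_abs = 0.428 × 7.983e-4 = 3.417e-4 mol.
As a count: 3.417e-4 × 6.022e23 = 2.06e20.

2.06e20 molecules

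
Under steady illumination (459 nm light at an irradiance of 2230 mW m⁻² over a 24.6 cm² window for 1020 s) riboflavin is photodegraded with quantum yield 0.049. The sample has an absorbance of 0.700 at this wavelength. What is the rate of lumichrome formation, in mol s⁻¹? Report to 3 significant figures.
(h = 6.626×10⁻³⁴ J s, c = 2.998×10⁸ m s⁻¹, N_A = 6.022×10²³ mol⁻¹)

Photon energy at 459 nm: hc/λ = (6.626×10⁻³⁴)(2.998×10⁸)/(459×10⁻⁹) = 4.328×10⁻¹⁹ J.
Energy delivered: (2230 mW m⁻²)(24.6×10⁻⁴ m²)(1020 s) = 5.596 J.
Photons incident: 5.596 / 4.328×10⁻¹⁹ = 1.293×10¹⁹, i.e. 1.293×10¹⁹/6.022×10²³ = 2.147×10⁻⁵ mol.
Fraction absorbed: 1 − 10^(−0.700) = 0.8005.
Photons absorbed: 0.8005 × 2.147×10⁻⁵ = 1.719×10⁻⁵ mol.
Product formed: 0.049 × 1.719×10⁻⁵ = 8.423×10⁻⁷ mol.
Rate: 8.423×10⁻⁷ / 1020 s = 8.26×10⁻¹⁰ mol s⁻¹.

8.26×10⁻¹⁰ mol s⁻¹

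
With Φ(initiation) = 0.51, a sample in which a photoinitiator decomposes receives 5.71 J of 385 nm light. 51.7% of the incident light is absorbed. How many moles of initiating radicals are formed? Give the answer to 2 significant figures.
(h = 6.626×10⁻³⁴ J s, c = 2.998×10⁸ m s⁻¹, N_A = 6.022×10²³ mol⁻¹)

4.8×10⁻⁶ mol

Photon energy at 385 nm: hc/λ = (6.626×10⁻³⁴)(2.998×10⁸)/(385×10⁻⁹) = 5.160×10⁻¹⁹ J.
Photons incident: 5.71 / 5.160×10⁻¹⁹ = 1.107×10¹⁹, i.e. 1.107×10¹⁹/6.022×10²³ = 1.838×10⁻⁵ mol.
Photons absorbed: 0.517 × 1.838×10⁻⁵ = 9.502×10⁻⁶ mol.
Product: Φ × n_abs = 0.51 × 9.502×10⁻⁶ = 4.846×10⁻⁶ mol.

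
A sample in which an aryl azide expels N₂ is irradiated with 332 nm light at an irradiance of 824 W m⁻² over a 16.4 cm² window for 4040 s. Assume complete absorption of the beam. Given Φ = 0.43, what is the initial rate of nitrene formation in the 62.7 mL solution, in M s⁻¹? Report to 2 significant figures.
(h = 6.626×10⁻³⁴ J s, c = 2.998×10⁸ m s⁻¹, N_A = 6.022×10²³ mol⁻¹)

2.6×10⁻⁵ M s⁻¹

Photon energy at 332 nm: hc/λ = (6.626×10⁻³⁴)(2.998×10⁸)/(332×10⁻⁹) = 5.983×10⁻¹⁹ J.
Energy delivered: (824 W m⁻²)(16.4×10⁻⁴ m²)(4040 s) = 5459 J.
Photons incident: 5459 / 5.983×10⁻¹⁹ = 9.124×10²¹, i.e. 9.124×10²¹/6.022×10²³ = 0.01515 mol.
Product formed: 0.43 × 0.01515 = 0.006515 mol.
Rate: 0.006515 mol / (4040 s × 0.0627 L) = 2.6×10⁻⁵ M s⁻¹.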